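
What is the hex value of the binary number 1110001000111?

Group into 4-bit nibbles from right:
  0001 = 1
  1100 = C
  0100 = 4
  0111 = 7
Result: 1C47



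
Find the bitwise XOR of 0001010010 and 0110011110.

XOR: 1 when bits differ
  0001010010
^ 0110011110
------------
  0111001100
Decimal: 82 ^ 414 = 460



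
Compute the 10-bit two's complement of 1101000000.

Original (sign bit 1, negative): 1101000000
Step 1 - Invert all bits: 0010111111
Step 2 - Add 1: 0011000000
Verification: 1101000000 + 0011000000 = 10000000000; discarding the end carry (carry out of the top bit) leaves the 10-bit value 0000000000, as required for x + (-x)



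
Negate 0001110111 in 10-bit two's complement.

Original: 0001110111
Step 1 - Invert all bits: 1110001000
Step 2 - Add 1: 1110001001
Verification: 0001110111 + 1110001001 = 10000000000; discarding the end carry (carry out of the top bit) leaves the 10-bit value 0000000000, as required for x + (-x)



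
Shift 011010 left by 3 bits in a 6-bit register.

Original: 011010 (decimal 26)
Shift left by 3 positions
Append 3 zeros on the right and drop the 3 high bits that overflow the 6-bit width
Result: 010000 (decimal 16)
Equivalent: 26 << 3 = 26 × 2^3 = 208, truncated to 6 bits = 16



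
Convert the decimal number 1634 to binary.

Using repeated division by 2:
1634 ÷ 2 = 817 remainder 0
817 ÷ 2 = 408 remainder 1
408 ÷ 2 = 204 remainder 0
204 ÷ 2 = 102 remainder 0
102 ÷ 2 = 51 remainder 0
51 ÷ 2 = 25 remainder 1
25 ÷ 2 = 12 remainder 1
12 ÷ 2 = 6 remainder 0
6 ÷ 2 = 3 remainder 0
3 ÷ 2 = 1 remainder 1
1 ÷ 2 = 0 remainder 1
Reading remainders bottom to top: 11001100010



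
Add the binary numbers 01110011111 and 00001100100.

Add column by column from the right: bit + bit + carry-in; write the sum mod 2, carry 1 when the sum is 2 or 3.
carry:  11111111000
        01110011111
+       00001100100
-------------------
       010000000011
(the carry out of the leftmost column, 0, becomes the leading bit)
Decimal check:
  01110011111 = 512 + 256 + 128 + 16 + 8 + 4 + 2 + 1 = 927
  00001100100 = 64 + 32 + 4 = 100
  927 + 100 = 1027, and 010000000011 = 1024 + 2 + 1 = 1027 ✓



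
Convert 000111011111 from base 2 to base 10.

Sum of powers of 2 for each 1-bit:
2^0 + 2^1 + 2^2 + 2^3 + 2^4 + 2^6 + 2^7 + 2^8
= 1 + 2 + 4 + 8 + 16 + 64 + 128 + 256
= 479



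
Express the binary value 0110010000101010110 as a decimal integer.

Sum of powers of 2 for each 1-bit:
2^1 + 2^2 + 2^4 + 2^6 + 2^8 + 2^13 + 2^16 + 2^17
= 2 + 4 + 16 + 64 + 256 + 8192 + 65536 + 131072
= 205142



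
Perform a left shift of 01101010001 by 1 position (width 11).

Original: 01101010001 (decimal 849)
Shift left by 1 position
Append 1 zero on the right
Result: 11010100010 (decimal 1698)
Equivalent: 849 << 1 = 849 × 2^1 = 1698



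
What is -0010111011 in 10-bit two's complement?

Original: 0010111011
Step 1 - Invert all bits: 1101000100
Step 2 - Add 1: 1101000101
Verification: 0010111011 + 1101000101 = 10000000000; discarding the end carry (carry out of the top bit) leaves the 10-bit value 0000000000, as required for x + (-x)



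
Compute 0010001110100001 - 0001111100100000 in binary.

Method 1 - Direct subtraction (column by column from the right: bit − bit − borrow-in; if negative, add 2 and borrow 1 from the next column):
borrow: 0011100000000000
        0010001110100001
-       0001111100100000
------------------------
        0000010010000001

Method 2 - Add two's complement:
Two's complement of 0001111100100000: invert → 1110000011011111, add 1 → 1110000011100000
  0010001110100001
+ 1110000011100000
------------------
 10000010010000001  (end carry out of the top bit = 1)
Discarding the end carry: 0000010010000001
Decimal check:
  0010001110100001 = 8192 + 512 + 256 + 128 + 32 + 1 = 9121
  0001111100100000 = 4096 + 2048 + 1024 + 512 + 256 + 32 = 7968
  9121 - 7968 = 1153, and 0000010010000001 = 1024 + 128 + 1 = 1153 ✓



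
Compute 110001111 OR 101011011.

OR: 1 when either bit is 1
  110001111
| 101011011
-----------
  111011111
Decimal: 399 | 347 = 479



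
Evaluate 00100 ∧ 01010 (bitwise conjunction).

AND: 1 only when both bits are 1
  00100
& 01010
-------
  00000
Decimal: 4 & 10 = 0



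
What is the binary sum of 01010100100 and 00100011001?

Add column by column from the right: bit + bit + carry-in; write the sum mod 2, carry 1 when the sum is 2 or 3.
carry:  00000000000
        01010100100
+       00100011001
-------------------
       001110111101
(the carry out of the leftmost column, 0, becomes the leading bit)
Decimal check:
  01010100100 = 512 + 128 + 32 + 4 = 676
  00100011001 = 256 + 16 + 8 + 1 = 281
  676 + 281 = 957, and 001110111101 = 512 + 256 + 128 + 32 + 16 + 8 + 4 + 1 = 957 ✓



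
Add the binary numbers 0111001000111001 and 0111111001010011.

Add column by column from the right: bit + bit + carry-in; write the sum mod 2, carry 1 when the sum is 2 or 3.
carry:  1111110011100110
        0111001000111001
+       0111111001010011
------------------------
       01111000010001100
(the carry out of the leftmost column, 0, becomes the leading bit)
Decimal check:
  0111001000111001 = 16384 + 8192 + 4096 + 512 + 32 + 16 + 8 + 1 = 29241
  0111111001010011 = 16384 + 8192 + 4096 + 2048 + 1024 + 512 + 64 + 16 + 2 + 1 = 32339
  29241 + 32339 = 61580, and 01111000010001100 = 32768 + 16384 + 8192 + 4096 + 128 + 8 + 4 = 61580 ✓



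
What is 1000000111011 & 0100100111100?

AND: 1 only when both bits are 1
  1000000111011
& 0100100111100
---------------
  0000000111000
Decimal: 4155 & 2364 = 56



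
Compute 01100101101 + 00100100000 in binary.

Add column by column from the right: bit + bit + carry-in; write the sum mod 2, carry 1 when the sum is 2 or 3.
carry:  11001000000
        01100101101
+       00100100000
-------------------
       010001001101
(the carry out of the leftmost column, 0, becomes the leading bit)
Decimal check:
  01100101101 = 512 + 256 + 32 + 8 + 4 + 1 = 813
  00100100000 = 256 + 32 = 288
  813 + 288 = 1101, and 010001001101 = 1024 + 64 + 8 + 4 + 1 = 1101 ✓



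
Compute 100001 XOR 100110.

XOR: 1 when bits differ
  100001
^ 100110
--------
  000111
Decimal: 33 ^ 38 = 7



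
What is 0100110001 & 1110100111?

AND: 1 only when both bits are 1
  0100110001
& 1110100111
------------
  0100100001
Decimal: 305 & 935 = 289



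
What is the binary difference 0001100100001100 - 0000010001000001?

Method 1 - Direct subtraction (column by column from the right: bit − bit − borrow-in; if negative, add 2 and borrow 1 from the next column):
borrow: 0000100110000110
        0001100100001100
-       0000010001000001
------------------------
        0001010011001011

Method 2 - Add two's complement:
Two's complement of 0000010001000001: invert → 1111101110111110, add 1 → 1111101110111111
  0001100100001100
+ 1111101110111111
------------------
 10001010011001011  (end carry out of the top bit = 1)
Discarding the end carry: 0001010011001011
Decimal check:
  0001100100001100 = 4096 + 2048 + 256 + 8 + 4 = 6412
  0000010001000001 = 1024 + 64 + 1 = 1089
  6412 - 1089 = 5323, and 0001010011001011 = 4096 + 1024 + 128 + 64 + 8 + 2 + 1 = 5323 ✓



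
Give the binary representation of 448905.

Using repeated division by 2:
448905 ÷ 2 = 224452 remainder 1
224452 ÷ 2 = 112226 remainder 0
112226 ÷ 2 = 56113 remainder 0
56113 ÷ 2 = 28056 remainder 1
28056 ÷ 2 = 14028 remainder 0
14028 ÷ 2 = 7014 remainder 0
7014 ÷ 2 = 3507 remainder 0
3507 ÷ 2 = 1753 remainder 1
1753 ÷ 2 = 876 remainder 1
876 ÷ 2 = 438 remainder 0
438 ÷ 2 = 219 remainder 0
219 ÷ 2 = 109 remainder 1
109 ÷ 2 = 54 remainder 1
54 ÷ 2 = 27 remainder 0
27 ÷ 2 = 13 remainder 1
13 ÷ 2 = 6 remainder 1
6 ÷ 2 = 3 remainder 0
3 ÷ 2 = 1 remainder 1
1 ÷ 2 = 0 remainder 1
Reading remainders bottom to top: 1101101100110001001



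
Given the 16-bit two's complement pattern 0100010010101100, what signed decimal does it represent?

Binary: 0100010010101100
Sign bit: 0 (non-negative)
Read directly as an unsigned value:
0100010010101100 = 16384 + 1024 + 128 + 32 + 8 + 4 = 17580
Value: 17580



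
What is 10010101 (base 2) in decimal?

Sum of powers of 2 for each 1-bit:
2^0 + 2^2 + 2^4 + 2^7
= 1 + 4 + 16 + 128
= 149



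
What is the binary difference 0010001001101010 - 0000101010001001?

Method 1 - Direct subtraction (column by column from the right: bit − bit − borrow-in; if negative, add 2 and borrow 1 from the next column):
borrow: 0011111100000010
        0010001001101010
-       0000101010001001
------------------------
        0001011111100001

Method 2 - Add two's complement:
Two's complement of 0000101010001001: invert → 1111010101110110, add 1 → 1111010101110111
  0010001001101010
+ 1111010101110111
------------------
 10001011111100001  (end carry out of the top bit = 1)
Discarding the end carry: 0001011111100001
Decimal check:
  0010001001101010 = 8192 + 512 + 64 + 32 + 8 + 2 = 8810
  0000101010001001 = 2048 + 512 + 128 + 8 + 1 = 2697
  8810 - 2697 = 6113, and 0001011111100001 = 4096 + 1024 + 512 + 256 + 128 + 64 + 32 + 1 = 6113 ✓



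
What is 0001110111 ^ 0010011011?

XOR: 1 when bits differ
  0001110111
^ 0010011011
------------
  0011101100
Decimal: 119 ^ 155 = 236



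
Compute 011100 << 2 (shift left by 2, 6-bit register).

Original: 011100 (decimal 28)
Shift left by 2 positions
Append 2 zeros on the right and drop the 2 high bits that overflow the 6-bit width
Result: 110000 (decimal 48)
Equivalent: 28 << 2 = 28 × 2^2 = 112, truncated to 6 bits = 48



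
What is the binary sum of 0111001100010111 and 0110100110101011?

Add column by column from the right: bit + bit + carry-in; write the sum mod 2, carry 1 when the sum is 2 or 3.
carry:  1100011001111110
        0111001100010111
+       0110100110101011
------------------------
       01101110011000010
(the carry out of the leftmost column, 0, becomes the leading bit)
Decimal check:
  0111001100010111 = 16384 + 8192 + 4096 + 512 + 256 + 16 + 4 + 2 + 1 = 29463
  0110100110101011 = 16384 + 8192 + 2048 + 256 + 128 + 32 + 8 + 2 + 1 = 27051
  29463 + 27051 = 56514, and 01101110011000010 = 32768 + 16384 + 4096 + 2048 + 1024 + 128 + 64 + 2 = 56514 ✓



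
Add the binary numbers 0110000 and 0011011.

Add column by column from the right: bit + bit + carry-in; write the sum mod 2, carry 1 when the sum is 2 or 3.
carry:  1100000
        0110000
+       0011011
---------------
       01001011
(the carry out of the leftmost column, 0, becomes the leading bit)
Decimal check:
  0110000 = 32 + 16 = 48
  0011011 = 16 + 8 + 2 + 1 = 27
  48 + 27 = 75, and 01001011 = 64 + 8 + 2 + 1 = 75 ✓



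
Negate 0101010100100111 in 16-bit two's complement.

Original: 0101010100100111
Step 1 - Invert all bits: 1010101011011000
Step 2 - Add 1: 1010101011011001
Verification: 0101010100100111 + 1010101011011001 = 10000000000000000; discarding the end carry (carry out of the top bit) leaves the 16-bit value 0000000000000000, as required for x + (-x)



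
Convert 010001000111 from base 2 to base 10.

Sum of powers of 2 for each 1-bit:
2^0 + 2^1 + 2^2 + 2^6 + 2^10
= 1 + 2 + 4 + 64 + 1024
= 1095



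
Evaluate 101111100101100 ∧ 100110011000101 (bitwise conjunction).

AND: 1 only when both bits are 1
  101111100101100
& 100110011000101
-----------------
  100110000000100
Decimal: 24364 & 19653 = 19460



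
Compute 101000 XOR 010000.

XOR: 1 when bits differ
  101000
^ 010000
--------
  111000
Decimal: 40 ^ 16 = 56



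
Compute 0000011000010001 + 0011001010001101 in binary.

Add column by column from the right: bit + bit + carry-in; write the sum mod 2, carry 1 when the sum is 2 or 3.
carry:  0000110000000010
        0000011000010001
+       0011001010001101
------------------------
       00011100010011110
(the carry out of the leftmost column, 0, becomes the leading bit)
Decimal check:
  0000011000010001 = 1024 + 512 + 16 + 1 = 1553
  0011001010001101 = 8192 + 4096 + 512 + 128 + 8 + 4 + 1 = 12941
  1553 + 12941 = 14494, and 00011100010011110 = 8192 + 4096 + 2048 + 128 + 16 + 8 + 4 + 2 = 14494 ✓



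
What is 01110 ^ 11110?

XOR: 1 when bits differ
  01110
^ 11110
-------
  10000
Decimal: 14 ^ 30 = 16



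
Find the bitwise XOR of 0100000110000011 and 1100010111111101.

XOR: 1 when bits differ
  0100000110000011
^ 1100010111111101
------------------
  1000010001111110
Decimal: 16771 ^ 50685 = 33918



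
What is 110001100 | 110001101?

OR: 1 when either bit is 1
  110001100
| 110001101
-----------
  110001101
Decimal: 396 | 397 = 397



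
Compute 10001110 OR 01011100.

OR: 1 when either bit is 1
  10001110
| 01011100
----------
  11011110
Decimal: 142 | 92 = 222



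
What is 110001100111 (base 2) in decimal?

Sum of powers of 2 for each 1-bit:
2^0 + 2^1 + 2^2 + 2^5 + 2^6 + 2^10 + 2^11
= 1 + 2 + 4 + 32 + 64 + 1024 + 2048
= 3175



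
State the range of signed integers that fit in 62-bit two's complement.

For 62-bit two's complement:
Minimum: -2^61 = -2305843009213693952
Maximum: 2^61 - 1 = 2305843009213693951



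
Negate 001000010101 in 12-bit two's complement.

Original: 001000010101
Step 1 - Invert all bits: 110111101010
Step 2 - Add 1: 110111101011
Verification: 001000010101 + 110111101011 = 1000000000000; discarding the end carry (carry out of the top bit) leaves the 12-bit value 000000000000, as required for x + (-x)



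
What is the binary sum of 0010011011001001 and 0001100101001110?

Add column by column from the right: bit + bit + carry-in; write the sum mod 2, carry 1 when the sum is 2 or 3.
carry:  0111111110010000
        0010011011001001
+       0001100101001110
------------------------
       00100000000010111
(the carry out of the leftmost column, 0, becomes the leading bit)
Decimal check:
  0010011011001001 = 8192 + 1024 + 512 + 128 + 64 + 8 + 1 = 9929
  0001100101001110 = 4096 + 2048 + 256 + 64 + 8 + 4 + 2 = 6478
  9929 + 6478 = 16407, and 00100000000010111 = 16384 + 16 + 4 + 2 + 1 = 16407 ✓



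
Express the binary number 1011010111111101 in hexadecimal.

Group into 4-bit nibbles from right:
  1011 = B
  0101 = 5
  1111 = F
  1101 = D
Result: B5FD



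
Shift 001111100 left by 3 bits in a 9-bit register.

Original: 001111100 (decimal 124)
Shift left by 3 positions
Append 3 zeros on the right and drop the 3 high bits that overflow the 9-bit width
Result: 111100000 (decimal 480)
Equivalent: 124 << 3 = 124 × 2^3 = 992, truncated to 9 bits = 480



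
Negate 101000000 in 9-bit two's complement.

Original (sign bit 1, negative): 101000000
Step 1 - Invert all bits: 010111111
Step 2 - Add 1: 011000000
Verification: 101000000 + 011000000 = 1000000000; discarding the end carry (carry out of the top bit) leaves the 9-bit value 000000000, as required for x + (-x)



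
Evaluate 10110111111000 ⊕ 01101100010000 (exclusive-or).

XOR: 1 when bits differ
  10110111111000
^ 01101100010000
----------------
  11011011101000
Decimal: 11768 ^ 6928 = 14056



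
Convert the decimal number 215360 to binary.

Using repeated division by 2:
215360 ÷ 2 = 107680 remainder 0
107680 ÷ 2 = 53840 remainder 0
53840 ÷ 2 = 26920 remainder 0
26920 ÷ 2 = 13460 remainder 0
13460 ÷ 2 = 6730 remainder 0
6730 ÷ 2 = 3365 remainder 0
3365 ÷ 2 = 1682 remainder 1
1682 ÷ 2 = 841 remainder 0
841 ÷ 2 = 420 remainder 1
420 ÷ 2 = 210 remainder 0
210 ÷ 2 = 105 remainder 0
105 ÷ 2 = 52 remainder 1
52 ÷ 2 = 26 remainder 0
26 ÷ 2 = 13 remainder 0
13 ÷ 2 = 6 remainder 1
6 ÷ 2 = 3 remainder 0
3 ÷ 2 = 1 remainder 1
1 ÷ 2 = 0 remainder 1
Reading remainders bottom to top: 110100100101000000



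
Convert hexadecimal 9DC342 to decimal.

Expand by place value (powers of 16):
Digit values: D = 13, C = 12
9DC342 = 9 × 16^5 + 13 × 16^4 + 12 × 16^3 + 3 × 16^2 + 4 × 16^1 + 2 × 16^0
= 9 × 1048576 + 13 × 65536 + 12 × 4096 + 3 × 256 + 4 × 16 + 2 × 1
= 9437184 + 851968 + 49152 + 768 + 64 + 2
= 10339138



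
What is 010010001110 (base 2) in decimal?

Sum of powers of 2 for each 1-bit:
2^1 + 2^2 + 2^3 + 2^7 + 2^10
= 2 + 4 + 8 + 128 + 1024
= 1166



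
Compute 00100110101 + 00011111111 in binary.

Add column by column from the right: bit + bit + carry-in; write the sum mod 2, carry 1 when the sum is 2 or 3.
carry:  01111111110
        00100110101
+       00011111111
-------------------
       001000110100
(the carry out of the leftmost column, 0, becomes the leading bit)
Decimal check:
  00100110101 = 256 + 32 + 16 + 4 + 1 = 309
  00011111111 = 128 + 64 + 32 + 16 + 8 + 4 + 2 + 1 = 255
  309 + 255 = 564, and 001000110100 = 512 + 32 + 16 + 4 = 564 ✓



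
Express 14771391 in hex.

Using repeated division by 16 (digits 10–15 are A–F):
14771391 ÷ 16 = 923211 remainder 15 (F)
923211 ÷ 16 = 57700 remainder 11 (B)
57700 ÷ 16 = 3606 remainder 4
3606 ÷ 16 = 225 remainder 6
225 ÷ 16 = 14 remainder 1
14 ÷ 16 = 0 remainder 14 (E)
Reading remainders bottom to top: E164BF



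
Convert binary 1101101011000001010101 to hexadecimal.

Group into 4-bit nibbles from right:
  0011 = 3
  0110 = 6
  1011 = B
  0000 = 0
  0101 = 5
  0101 = 5
Result: 36B055



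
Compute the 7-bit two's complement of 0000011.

Original: 0000011
Step 1 - Invert all bits: 1111100
Step 2 - Add 1: 1111101
Verification: 0000011 + 1111101 = 10000000; discarding the end carry (carry out of the top bit) leaves the 7-bit value 0000000, as required for x + (-x)



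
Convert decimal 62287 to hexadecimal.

Using repeated division by 16 (digits 10–15 are A–F):
62287 ÷ 16 = 3892 remainder 15 (F)
3892 ÷ 16 = 243 remainder 4
243 ÷ 16 = 15 remainder 3
15 ÷ 16 = 0 remainder 15 (F)
Reading remainders bottom to top: F34F



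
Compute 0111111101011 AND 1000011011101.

AND: 1 only when both bits are 1
  0111111101011
& 1000011011101
---------------
  0000011001001
Decimal: 4075 & 4317 = 201



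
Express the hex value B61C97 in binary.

Convert each hex digit to 4 bits:
  B = 1011
  6 = 0110
  1 = 0001
  C = 1100
  9 = 1001
  7 = 0111
Concatenate: 101101100001110010010111



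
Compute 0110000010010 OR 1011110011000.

OR: 1 when either bit is 1
  0110000010010
| 1011110011000
---------------
  1111110011010
Decimal: 3090 | 6040 = 8090



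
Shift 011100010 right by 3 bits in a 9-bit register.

Original: 011100010 (decimal 226)
Shift right by 3 positions
Drop the 3 low bits; fill with zeros on the left
Result: 000011100 (decimal 28)
Equivalent: 226 >> 3 = 226 ÷ 2^3 = 28



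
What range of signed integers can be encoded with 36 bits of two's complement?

For 36-bit two's complement:
Minimum: -2^35 = -34359738368
Maximum: 2^35 - 1 = 34359738367



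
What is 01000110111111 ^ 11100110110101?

XOR: 1 when bits differ
  01000110111111
^ 11100110110101
----------------
  10100000001010
Decimal: 4543 ^ 14773 = 10250



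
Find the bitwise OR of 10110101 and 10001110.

OR: 1 when either bit is 1
  10110101
| 10001110
----------
  10111111
Decimal: 181 | 142 = 191



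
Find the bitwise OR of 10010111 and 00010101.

OR: 1 when either bit is 1
  10010111
| 00010101
----------
  10010111
Decimal: 151 | 21 = 151



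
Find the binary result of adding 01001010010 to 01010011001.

Add column by column from the right: bit + bit + carry-in; write the sum mod 2, carry 1 when the sum is 2 or 3.
carry:  10000100000
        01001010010
+       01010011001
-------------------
       010011101011
(the carry out of the leftmost column, 0, becomes the leading bit)
Decimal check:
  01001010010 = 512 + 64 + 16 + 2 = 594
  01010011001 = 512 + 128 + 16 + 8 + 1 = 665
  594 + 665 = 1259, and 010011101011 = 1024 + 128 + 64 + 32 + 8 + 2 + 1 = 1259 ✓



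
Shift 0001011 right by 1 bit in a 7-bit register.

Original: 0001011 (decimal 11)
Shift right by 1 position
Drop the 1 low bit; fill with zero on the left
Result: 0000101 (decimal 5)
Equivalent: 11 >> 1 = 11 ÷ 2^1 = 5



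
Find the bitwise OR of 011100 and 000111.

OR: 1 when either bit is 1
  011100
| 000111
--------
  011111
Decimal: 28 | 7 = 31



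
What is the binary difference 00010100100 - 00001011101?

Method 1 - Direct subtraction (column by column from the right: bit − bit − borrow-in; if negative, add 2 and borrow 1 from the next column):
borrow: 00010111110
        00010100100
-       00001011101
-------------------
        00001000111

Method 2 - Add two's complement:
Two's complement of 00001011101: invert → 11110100010, add 1 → 11110100011
  00010100100
+ 11110100011
-------------
 100001000111  (end carry out of the top bit = 1)
Discarding the end carry: 00001000111
Decimal check:
  00010100100 = 128 + 32 + 4 = 164
  00001011101 = 64 + 16 + 8 + 4 + 1 = 93
  164 - 93 = 71, and 00001000111 = 64 + 4 + 2 + 1 = 71 ✓



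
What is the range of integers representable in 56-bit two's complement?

For 56-bit two's complement:
Minimum: -2^55 = -36028797018963968
Maximum: 2^55 - 1 = 36028797018963967



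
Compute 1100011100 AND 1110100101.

AND: 1 only when both bits are 1
  1100011100
& 1110100101
------------
  1100000100
Decimal: 796 & 933 = 772



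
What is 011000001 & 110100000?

AND: 1 only when both bits are 1
  011000001
& 110100000
-----------
  010000000
Decimal: 193 & 416 = 128



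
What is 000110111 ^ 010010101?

XOR: 1 when bits differ
  000110111
^ 010010101
-----------
  010100010
Decimal: 55 ^ 149 = 162



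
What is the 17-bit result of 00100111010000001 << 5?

Original: 00100111010000001 (decimal 20097)
Shift left by 5 positions
Append 5 zeros on the right and drop the 5 high bits that overflow the 17-bit width
Result: 11101000000100000 (decimal 118816)
Equivalent: 20097 << 5 = 20097 × 2^5 = 643104, truncated to 17 bits = 118816



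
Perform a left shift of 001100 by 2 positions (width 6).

Original: 001100 (decimal 12)
Shift left by 2 positions
Append 2 zeros on the right
Result: 110000 (decimal 48)
Equivalent: 12 << 2 = 12 × 2^2 = 48



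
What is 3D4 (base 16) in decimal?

Expand by place value (powers of 16):
Digit values: D = 13
3D4 = 3 × 16^2 + 13 × 16^1 + 4 × 16^0
= 3 × 256 + 13 × 16 + 4 × 1
= 768 + 208 + 4
= 980



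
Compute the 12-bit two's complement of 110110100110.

Original (sign bit 1, negative): 110110100110
Step 1 - Invert all bits: 001001011001
Step 2 - Add 1: 001001011010
Verification: 110110100110 + 001001011010 = 1000000000000; discarding the end carry (carry out of the top bit) leaves the 12-bit value 000000000000, as required for x + (-x)



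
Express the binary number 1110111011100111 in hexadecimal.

Group into 4-bit nibbles from right:
  1110 = E
  1110 = E
  1110 = E
  0111 = 7
Result: EEE7



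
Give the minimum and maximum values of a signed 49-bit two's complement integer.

For 49-bit two's complement:
Minimum: -2^48 = -281474976710656
Maximum: 2^48 - 1 = 281474976710655



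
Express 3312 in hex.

Using repeated division by 16 (digits 10–15 are A–F):
3312 ÷ 16 = 207 remainder 0
207 ÷ 16 = 12 remainder 15 (F)
12 ÷ 16 = 0 remainder 12 (C)
Reading remainders bottom to top: CF0



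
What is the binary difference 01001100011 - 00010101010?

Method 1 - Direct subtraction (column by column from the right: bit − bit − borrow-in; if negative, add 2 and borrow 1 from the next column):
borrow: 01101110000
        01001100011
-       00010101010
-------------------
        00110111001

Method 2 - Add two's complement:
Two's complement of 00010101010: invert → 11101010101, add 1 → 11101010110
  01001100011
+ 11101010110
-------------
 100110111001  (end carry out of the top bit = 1)
Discarding the end carry: 00110111001
Decimal check:
  01001100011 = 512 + 64 + 32 + 2 + 1 = 611
  00010101010 = 128 + 32 + 8 + 2 = 170
  611 - 170 = 441, and 00110111001 = 256 + 128 + 32 + 16 + 8 + 1 = 441 ✓



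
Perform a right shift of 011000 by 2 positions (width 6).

Original: 011000 (decimal 24)
Shift right by 2 positions
Drop the 2 low bits; fill with zeros on the left
Result: 000110 (decimal 6)
Equivalent: 24 >> 2 = 24 ÷ 2^2 = 6



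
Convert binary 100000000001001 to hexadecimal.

Group into 4-bit nibbles from right:
  0100 = 4
  0000 = 0
  0000 = 0
  1001 = 9
Result: 4009



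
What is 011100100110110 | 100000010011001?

OR: 1 when either bit is 1
  011100100110110
| 100000010011001
-----------------
  111100110111111
Decimal: 14646 | 16537 = 31167



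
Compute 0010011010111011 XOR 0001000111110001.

XOR: 1 when bits differ
  0010011010111011
^ 0001000111110001
------------------
  0011011101001010
Decimal: 9915 ^ 4593 = 14154



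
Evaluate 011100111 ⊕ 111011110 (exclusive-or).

XOR: 1 when bits differ
  011100111
^ 111011110
-----------
  100111001
Decimal: 231 ^ 478 = 313



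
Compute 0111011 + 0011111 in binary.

Add column by column from the right: bit + bit + carry-in; write the sum mod 2, carry 1 when the sum is 2 or 3.
carry:  1111110
        0111011
+       0011111
---------------
       01011010
(the carry out of the leftmost column, 0, becomes the leading bit)
Decimal check:
  0111011 = 32 + 16 + 8 + 2 + 1 = 59
  0011111 = 16 + 8 + 4 + 2 + 1 = 31
  59 + 31 = 90, and 01011010 = 64 + 16 + 8 + 2 = 90 ✓



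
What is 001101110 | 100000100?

OR: 1 when either bit is 1
  001101110
| 100000100
-----------
  101101110
Decimal: 110 | 260 = 366



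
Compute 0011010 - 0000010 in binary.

Method 1 - Direct subtraction (column by column from the right: bit − bit − borrow-in; if negative, add 2 and borrow 1 from the next column):
borrow: 0000000
        0011010
-       0000010
---------------
        0011000

Method 2 - Add two's complement:
Two's complement of 0000010: invert → 1111101, add 1 → 1111110
  0011010
+ 1111110
---------
 10011000  (end carry out of the top bit = 1)
Discarding the end carry: 0011000
Decimal check:
  0011010 = 16 + 8 + 2 = 26
  0000010 = 2
  26 - 2 = 24, and 0011000 = 16 + 8 = 24 ✓



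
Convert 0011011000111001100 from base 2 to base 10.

Sum of powers of 2 for each 1-bit:
2^2 + 2^3 + 2^6 + 2^7 + 2^8 + 2^12 + 2^13 + 2^15 + 2^16
= 4 + 8 + 64 + 128 + 256 + 4096 + 8192 + 32768 + 65536
= 111052



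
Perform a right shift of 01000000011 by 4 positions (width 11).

Original: 01000000011 (decimal 515)
Shift right by 4 positions
Drop the 4 low bits; fill with zeros on the left
Result: 00000100000 (decimal 32)
Equivalent: 515 >> 4 = 515 ÷ 2^4 = 32



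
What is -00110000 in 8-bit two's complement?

Original: 00110000
Step 1 - Invert all bits: 11001111
Step 2 - Add 1: 11010000
Verification: 00110000 + 11010000 = 100000000; discarding the end carry (carry out of the top bit) leaves the 8-bit value 00000000, as required for x + (-x)



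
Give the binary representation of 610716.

Using repeated division by 2:
610716 ÷ 2 = 305358 remainder 0
305358 ÷ 2 = 152679 remainder 0
152679 ÷ 2 = 76339 remainder 1
76339 ÷ 2 = 38169 remainder 1
38169 ÷ 2 = 19084 remainder 1
19084 ÷ 2 = 9542 remainder 0
9542 ÷ 2 = 4771 remainder 0
4771 ÷ 2 = 2385 remainder 1
2385 ÷ 2 = 1192 remainder 1
1192 ÷ 2 = 596 remainder 0
596 ÷ 2 = 298 remainder 0
298 ÷ 2 = 149 remainder 0
149 ÷ 2 = 74 remainder 1
74 ÷ 2 = 37 remainder 0
37 ÷ 2 = 18 remainder 1
18 ÷ 2 = 9 remainder 0
9 ÷ 2 = 4 remainder 1
4 ÷ 2 = 2 remainder 0
2 ÷ 2 = 1 remainder 0
1 ÷ 2 = 0 remainder 1
Reading remainders bottom to top: 10010101000110011100



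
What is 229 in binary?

Using repeated division by 2:
229 ÷ 2 = 114 remainder 1
114 ÷ 2 = 57 remainder 0
57 ÷ 2 = 28 remainder 1
28 ÷ 2 = 14 remainder 0
14 ÷ 2 = 7 remainder 0
7 ÷ 2 = 3 remainder 1
3 ÷ 2 = 1 remainder 1
1 ÷ 2 = 0 remainder 1
Reading remainders bottom to top: 11100101



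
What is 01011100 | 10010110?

OR: 1 when either bit is 1
  01011100
| 10010110
----------
  11011110
Decimal: 92 | 150 = 222



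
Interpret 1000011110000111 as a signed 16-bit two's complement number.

Binary: 1000011110000111
Sign bit: 1 (negative)
Invert: 0111100001111000
Add 1:  0111100001111001
Magnitude: 0111100001111001 = 16384 + 8192 + 4096 + 2048 + 64 + 32 + 16 + 8 + 1 = 30841
Value: -30841



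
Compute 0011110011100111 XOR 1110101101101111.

XOR: 1 when bits differ
  0011110011100111
^ 1110101101101111
------------------
  1101011110001000
Decimal: 15591 ^ 60271 = 55176



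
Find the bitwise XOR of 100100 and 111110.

XOR: 1 when bits differ
  100100
^ 111110
--------
  011010
Decimal: 36 ^ 62 = 26



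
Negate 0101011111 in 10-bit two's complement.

Original: 0101011111
Step 1 - Invert all bits: 1010100000
Step 2 - Add 1: 1010100001
Verification: 0101011111 + 1010100001 = 10000000000; discarding the end carry (carry out of the top bit) leaves the 10-bit value 0000000000, as required for x + (-x)



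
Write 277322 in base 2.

Using repeated division by 2:
277322 ÷ 2 = 138661 remainder 0
138661 ÷ 2 = 69330 remainder 1
69330 ÷ 2 = 34665 remainder 0
34665 ÷ 2 = 17332 remainder 1
17332 ÷ 2 = 8666 remainder 0
8666 ÷ 2 = 4333 remainder 0
4333 ÷ 2 = 2166 remainder 1
2166 ÷ 2 = 1083 remainder 0
1083 ÷ 2 = 541 remainder 1
541 ÷ 2 = 270 remainder 1
270 ÷ 2 = 135 remainder 0
135 ÷ 2 = 67 remainder 1
67 ÷ 2 = 33 remainder 1
33 ÷ 2 = 16 remainder 1
16 ÷ 2 = 8 remainder 0
8 ÷ 2 = 4 remainder 0
4 ÷ 2 = 2 remainder 0
2 ÷ 2 = 1 remainder 0
1 ÷ 2 = 0 remainder 1
Reading remainders bottom to top: 1000011101101001010



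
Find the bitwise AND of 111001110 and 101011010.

AND: 1 only when both bits are 1
  111001110
& 101011010
-----------
  101001010
Decimal: 462 & 346 = 330



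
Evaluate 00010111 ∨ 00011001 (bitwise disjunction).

OR: 1 when either bit is 1
  00010111
| 00011001
----------
  00011111
Decimal: 23 | 25 = 31



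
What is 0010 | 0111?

OR: 1 when either bit is 1
  0010
| 0111
------
  0111
Decimal: 2 | 7 = 7



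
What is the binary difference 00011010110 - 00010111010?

Method 1 - Direct subtraction (column by column from the right: bit − bit − borrow-in; if negative, add 2 and borrow 1 from the next column):
borrow: 00001110000
        00011010110
-       00010111010
-------------------
        00000011100

Method 2 - Add two's complement:
Two's complement of 00010111010: invert → 11101000101, add 1 → 11101000110
  00011010110
+ 11101000110
-------------
 100000011100  (end carry out of the top bit = 1)
Discarding the end carry: 00000011100
Decimal check:
  00011010110 = 128 + 64 + 16 + 4 + 2 = 214
  00010111010 = 128 + 32 + 16 + 8 + 2 = 186
  214 - 186 = 28, and 00000011100 = 16 + 8 + 4 = 28 ✓



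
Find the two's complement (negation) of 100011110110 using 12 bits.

Original (sign bit 1, negative): 100011110110
Step 1 - Invert all bits: 011100001001
Step 2 - Add 1: 011100001010
Verification: 100011110110 + 011100001010 = 1000000000000; discarding the end carry (carry out of the top bit) leaves the 12-bit value 000000000000, as required for x + (-x)



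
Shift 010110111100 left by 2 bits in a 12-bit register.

Original: 010110111100 (decimal 1468)
Shift left by 2 positions
Append 2 zeros on the right and drop the 2 high bits that overflow the 12-bit width
Result: 011011110000 (decimal 1776)
Equivalent: 1468 << 2 = 1468 × 2^2 = 5872, truncated to 12 bits = 1776



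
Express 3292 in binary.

Using repeated division by 2:
3292 ÷ 2 = 1646 remainder 0
1646 ÷ 2 = 823 remainder 0
823 ÷ 2 = 411 remainder 1
411 ÷ 2 = 205 remainder 1
205 ÷ 2 = 102 remainder 1
102 ÷ 2 = 51 remainder 0
51 ÷ 2 = 25 remainder 1
25 ÷ 2 = 12 remainder 1
12 ÷ 2 = 6 remainder 0
6 ÷ 2 = 3 remainder 0
3 ÷ 2 = 1 remainder 1
1 ÷ 2 = 0 remainder 1
Reading remainders bottom to top: 110011011100



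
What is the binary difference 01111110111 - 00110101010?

Method 1 - Direct subtraction (column by column from the right: bit − bit − borrow-in; if negative, add 2 and borrow 1 from the next column):
borrow: 00000010000
        01111110111
-       00110101010
-------------------
        01001001101

Method 2 - Add two's complement:
Two's complement of 00110101010: invert → 11001010101, add 1 → 11001010110
  01111110111
+ 11001010110
-------------
 101001001101  (end carry out of the top bit = 1)
Discarding the end carry: 01001001101
Decimal check:
  01111110111 = 512 + 256 + 128 + 64 + 32 + 16 + 4 + 2 + 1 = 1015
  00110101010 = 256 + 128 + 32 + 8 + 2 = 426
  1015 - 426 = 589, and 01001001101 = 512 + 64 + 8 + 4 + 1 = 589 ✓



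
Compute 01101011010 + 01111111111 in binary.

Add column by column from the right: bit + bit + carry-in; write the sum mod 2, carry 1 when the sum is 2 or 3.
carry:  11111111100
        01101011010
+       01111111111
-------------------
       011101011001
(the carry out of the leftmost column, 0, becomes the leading bit)
Decimal check:
  01101011010 = 512 + 256 + 64 + 16 + 8 + 2 = 858
  01111111111 = 512 + 256 + 128 + 64 + 32 + 16 + 8 + 4 + 2 + 1 = 1023
  858 + 1023 = 1881, and 011101011001 = 1024 + 512 + 256 + 64 + 16 + 8 + 1 = 1881 ✓



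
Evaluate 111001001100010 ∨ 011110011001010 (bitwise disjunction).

OR: 1 when either bit is 1
  111001001100010
| 011110011001010
-----------------
  111111011101010
Decimal: 29282 | 15562 = 32490



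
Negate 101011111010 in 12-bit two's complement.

Original (sign bit 1, negative): 101011111010
Step 1 - Invert all bits: 010100000101
Step 2 - Add 1: 010100000110
Verification: 101011111010 + 010100000110 = 1000000000000; discarding the end carry (carry out of the top bit) leaves the 12-bit value 000000000000, as required for x + (-x)



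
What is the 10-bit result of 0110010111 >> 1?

Original: 0110010111 (decimal 407)
Shift right by 1 position
Drop the 1 low bit; fill with zero on the left
Result: 0011001011 (decimal 203)
Equivalent: 407 >> 1 = 407 ÷ 2^1 = 203



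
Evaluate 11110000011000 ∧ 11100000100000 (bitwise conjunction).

AND: 1 only when both bits are 1
  11110000011000
& 11100000100000
----------------
  11100000000000
Decimal: 15384 & 14368 = 14336



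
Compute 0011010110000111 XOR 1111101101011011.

XOR: 1 when bits differ
  0011010110000111
^ 1111101101011011
------------------
  1100111011011100
Decimal: 13703 ^ 64347 = 52956



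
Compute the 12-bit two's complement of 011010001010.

Original: 011010001010
Step 1 - Invert all bits: 100101110101
Step 2 - Add 1: 100101110110
Verification: 011010001010 + 100101110110 = 1000000000000; discarding the end carry (carry out of the top bit) leaves the 12-bit value 000000000000, as required for x + (-x)



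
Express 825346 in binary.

Using repeated division by 2:
825346 ÷ 2 = 412673 remainder 0
412673 ÷ 2 = 206336 remainder 1
206336 ÷ 2 = 103168 remainder 0
103168 ÷ 2 = 51584 remainder 0
51584 ÷ 2 = 25792 remainder 0
25792 ÷ 2 = 12896 remainder 0
12896 ÷ 2 = 6448 remainder 0
6448 ÷ 2 = 3224 remainder 0
3224 ÷ 2 = 1612 remainder 0
1612 ÷ 2 = 806 remainder 0
806 ÷ 2 = 403 remainder 0
403 ÷ 2 = 201 remainder 1
201 ÷ 2 = 100 remainder 1
100 ÷ 2 = 50 remainder 0
50 ÷ 2 = 25 remainder 0
25 ÷ 2 = 12 remainder 1
12 ÷ 2 = 6 remainder 0
6 ÷ 2 = 3 remainder 0
3 ÷ 2 = 1 remainder 1
1 ÷ 2 = 0 remainder 1
Reading remainders bottom to top: 11001001100000000010



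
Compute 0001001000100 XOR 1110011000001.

XOR: 1 when bits differ
  0001001000100
^ 1110011000001
---------------
  1111010000101
Decimal: 580 ^ 7361 = 7813



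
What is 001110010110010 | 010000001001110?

OR: 1 when either bit is 1
  001110010110010
| 010000001001110
-----------------
  011110011111110
Decimal: 7346 | 8270 = 15614



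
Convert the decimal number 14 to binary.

Using repeated division by 2:
14 ÷ 2 = 7 remainder 0
7 ÷ 2 = 3 remainder 1
3 ÷ 2 = 1 remainder 1
1 ÷ 2 = 0 remainder 1
Reading remainders bottom to top: 1110



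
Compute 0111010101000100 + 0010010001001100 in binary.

Add column by column from the right: bit + bit + carry-in; write the sum mod 2, carry 1 when the sum is 2 or 3.
carry:  1100100010011000
        0111010101000100
+       0010010001001100
------------------------
       01001100110010000
(the carry out of the leftmost column, 0, becomes the leading bit)
Decimal check:
  0111010101000100 = 16384 + 8192 + 4096 + 1024 + 256 + 64 + 4 = 30020
  0010010001001100 = 8192 + 1024 + 64 + 8 + 4 = 9292
  30020 + 9292 = 39312, and 01001100110010000 = 32768 + 4096 + 2048 + 256 + 128 + 16 = 39312 ✓



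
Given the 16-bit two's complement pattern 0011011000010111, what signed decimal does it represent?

Binary: 0011011000010111
Sign bit: 0 (non-negative)
Read directly as an unsigned value:
0011011000010111 = 8192 + 4096 + 1024 + 512 + 16 + 4 + 2 + 1 = 13847
Value: 13847



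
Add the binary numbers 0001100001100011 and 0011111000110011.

Add column by column from the right: bit + bit + carry-in; write the sum mod 2, carry 1 when the sum is 2 or 3.
carry:  0111000011000110
        0001100001100011
+       0011111000110011
------------------------
       00101011010010110
(the carry out of the leftmost column, 0, becomes the leading bit)
Decimal check:
  0001100001100011 = 4096 + 2048 + 64 + 32 + 2 + 1 = 6243
  0011111000110011 = 8192 + 4096 + 2048 + 1024 + 512 + 32 + 16 + 2 + 1 = 15923
  6243 + 15923 = 22166, and 00101011010010110 = 16384 + 4096 + 1024 + 512 + 128 + 16 + 4 + 2 = 22166 ✓



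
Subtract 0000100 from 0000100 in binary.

Method 1 - Direct subtraction (column by column from the right: bit − bit − borrow-in; if negative, add 2 and borrow 1 from the next column):
borrow: 0000000
        0000100
-       0000100
---------------
        0000000

Method 2 - Add two's complement:
Two's complement of 0000100: invert → 1111011, add 1 → 1111100
  0000100
+ 1111100
---------
 10000000  (end carry out of the top bit = 1)
Discarding the end carry: 0000000
Decimal check:
  0000100 = 4
  0000100 = 4
  4 - 4 = 0, and 0000000 = 0 ✓



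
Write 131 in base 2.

Using repeated division by 2:
131 ÷ 2 = 65 remainder 1
65 ÷ 2 = 32 remainder 1
32 ÷ 2 = 16 remainder 0
16 ÷ 2 = 8 remainder 0
8 ÷ 2 = 4 remainder 0
4 ÷ 2 = 2 remainder 0
2 ÷ 2 = 1 remainder 0
1 ÷ 2 = 0 remainder 1
Reading remainders bottom to top: 10000011



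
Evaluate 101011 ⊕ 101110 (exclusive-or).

XOR: 1 when bits differ
  101011
^ 101110
--------
  000101
Decimal: 43 ^ 46 = 5



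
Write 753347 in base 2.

Using repeated division by 2:
753347 ÷ 2 = 376673 remainder 1
376673 ÷ 2 = 188336 remainder 1
188336 ÷ 2 = 94168 remainder 0
94168 ÷ 2 = 47084 remainder 0
47084 ÷ 2 = 23542 remainder 0
23542 ÷ 2 = 11771 remainder 0
11771 ÷ 2 = 5885 remainder 1
5885 ÷ 2 = 2942 remainder 1
2942 ÷ 2 = 1471 remainder 0
1471 ÷ 2 = 735 remainder 1
735 ÷ 2 = 367 remainder 1
367 ÷ 2 = 183 remainder 1
183 ÷ 2 = 91 remainder 1
91 ÷ 2 = 45 remainder 1
45 ÷ 2 = 22 remainder 1
22 ÷ 2 = 11 remainder 0
11 ÷ 2 = 5 remainder 1
5 ÷ 2 = 2 remainder 1
2 ÷ 2 = 1 remainder 0
1 ÷ 2 = 0 remainder 1
Reading remainders bottom to top: 10110111111011000011



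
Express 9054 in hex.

Using repeated division by 16 (digits 10–15 are A–F):
9054 ÷ 16 = 565 remainder 14 (E)
565 ÷ 16 = 35 remainder 5
35 ÷ 16 = 2 remainder 3
2 ÷ 16 = 0 remainder 2
Reading remainders bottom to top: 235E



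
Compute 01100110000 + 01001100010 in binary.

Add column by column from the right: bit + bit + carry-in; write the sum mod 2, carry 1 when the sum is 2 or 3.
carry:  10011000000
        01100110000
+       01001100010
-------------------
       010110010010
(the carry out of the leftmost column, 0, becomes the leading bit)
Decimal check:
  01100110000 = 512 + 256 + 32 + 16 = 816
  01001100010 = 512 + 64 + 32 + 2 = 610
  816 + 610 = 1426, and 010110010010 = 1024 + 256 + 128 + 16 + 2 = 1426 ✓



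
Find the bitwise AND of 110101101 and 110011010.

AND: 1 only when both bits are 1
  110101101
& 110011010
-----------
  110001000
Decimal: 429 & 410 = 392



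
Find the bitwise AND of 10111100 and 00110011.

AND: 1 only when both bits are 1
  10111100
& 00110011
----------
  00110000
Decimal: 188 & 51 = 48

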